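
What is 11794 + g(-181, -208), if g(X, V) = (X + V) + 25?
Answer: 11430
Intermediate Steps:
g(X, V) = 25 + V + X (g(X, V) = (V + X) + 25 = 25 + V + X)
11794 + g(-181, -208) = 11794 + (25 - 208 - 181) = 11794 - 364 = 11430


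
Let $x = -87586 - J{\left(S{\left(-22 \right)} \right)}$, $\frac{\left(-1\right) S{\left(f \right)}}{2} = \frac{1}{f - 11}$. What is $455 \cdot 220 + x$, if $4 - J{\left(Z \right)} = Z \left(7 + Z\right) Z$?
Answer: $\frac{449572802}{35937} \approx 12510.0$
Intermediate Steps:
$S{\left(f \right)} = - \frac{2}{-11 + f}$ ($S{\left(f \right)} = - \frac{2}{f - 11} = - \frac{2}{-11 + f}$)
$J{\left(Z \right)} = 4 - Z^{2} \left(7 + Z\right)$ ($J{\left(Z \right)} = 4 - Z \left(7 + Z\right) Z = 4 - Z^{2} \left(7 + Z\right)$)
$x = - \frac{3147720898}{35937}$ ($x = -87586 - \left(4 - \left(- \frac{2}{-11 - 22}\right)^{3} - 7 \left(- \frac{2}{-11 - 22}\right)^{2}\right) = -87586 - \left(4 - \left(- \frac{2}{-33}\right)^{3} - 7 \left(- \frac{2}{-33}\right)^{2}\right) = -87586 - \left(4 - \left(\left(-2\right) \left(- \frac{1}{33}\right)\right)^{3} - 7 \left(\left(-2\right) \left(- \frac{1}{33}\right)\right)^{2}\right) = -87586 - \left(4 - \left(\frac{2}{33}\right)^{3} - 7 \left(\frac{2}{33}\right)^{2}\right) = -87586 - \left(4 - \frac{8}{35937} - \frac{28}{1089}\right) = -87586 - \frac{142816}{35937} = - \frac{3147720898}{35937} \approx -87590.0$)
$455 \cdot 220 + x = 455 \cdot 220 - \frac{3147720898}{35937} = 100100 - \frac{3147720898}{35937} = \frac{449572802}{35937}$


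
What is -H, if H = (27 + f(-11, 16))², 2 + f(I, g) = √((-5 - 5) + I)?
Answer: -(25 + I*√21)² ≈ -604.0 - 229.13*I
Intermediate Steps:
f(I, g) = -2 + √(-10 + I) (f(I, g) = -2 + √((-5 - 5) + I) = -2 + √(-10 + I))
H = (25 + I*√21)² (H = (27 + (-2 + √(-10 - 11)))² = (27 + (-2 + √(-21)))² = (27 + (-2 + I*√21))² = (25 + I*√21)² ≈ 604.0 + 229.13*I)
-H = -(25 + I*√21)²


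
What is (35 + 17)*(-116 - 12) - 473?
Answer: -7129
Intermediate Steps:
(35 + 17)*(-116 - 12) - 473 = 52*(-128) - 473 = -6656 - 473 = -7129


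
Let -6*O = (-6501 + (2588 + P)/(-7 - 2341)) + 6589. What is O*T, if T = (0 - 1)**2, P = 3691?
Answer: -200345/14088 ≈ -14.221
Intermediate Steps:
O = -200345/14088 (O = -((-6501 + (2588 + 3691)/(-7 - 2341)) + 6589)/6 = -((-6501 + 6279/(-2348)) + 6589)/6 = -((-6501 + 6279*(-1/2348)) + 6589)/6 = -((-6501 - 6279/2348) + 6589)/6 = -(-15270627/2348 + 6589)/6 = -1/6*200345/2348 = -200345/14088 ≈ -14.221)
T = 1 (T = (-1)**2 = 1)
O*T = -200345/14088*1 = -200345/14088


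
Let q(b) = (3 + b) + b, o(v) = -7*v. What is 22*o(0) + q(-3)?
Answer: -3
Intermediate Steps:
q(b) = 3 + 2*b
22*o(0) + q(-3) = 22*(-7*0) + (3 + 2*(-3)) = 22*0 + (3 - 6) = 0 - 3 = -3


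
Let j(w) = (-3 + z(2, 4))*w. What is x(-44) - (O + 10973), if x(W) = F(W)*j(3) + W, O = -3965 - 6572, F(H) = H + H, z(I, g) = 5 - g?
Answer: 48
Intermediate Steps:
j(w) = -2*w (j(w) = (-3 + (5 - 1*4))*w = (-3 + (5 - 4))*w = (-3 + 1)*w = -2*w)
F(H) = 2*H
O = -10537
x(W) = -11*W (x(W) = (2*W)*(-2*3) + W = (2*W)*(-6) + W = -12*W + W = -11*W)
x(-44) - (O + 10973) = -11*(-44) - (-10537 + 10973) = 484 - 1*436 = 484 - 436 = 48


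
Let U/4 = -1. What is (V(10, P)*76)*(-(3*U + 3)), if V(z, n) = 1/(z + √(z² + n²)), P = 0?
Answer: 171/5 ≈ 34.200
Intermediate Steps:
U = -4 (U = 4*(-1) = -4)
V(z, n) = 1/(z + √(n² + z²))
(V(10, P)*76)*(-(3*U + 3)) = (76/(10 + √(0² + 10²)))*(-(3*(-4) + 3)) = (76/(10 + √(0 + 100)))*(-(-12 + 3)) = (76/(10 + √100))*(-1*(-9)) = (76/(10 + 10))*9 = (76/20)*9 = ((1/20)*76)*9 = (19/5)*9 = 171/5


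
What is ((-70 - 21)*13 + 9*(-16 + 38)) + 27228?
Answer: 26243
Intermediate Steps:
((-70 - 21)*13 + 9*(-16 + 38)) + 27228 = (-91*13 + 9*22) + 27228 = (-1183 + 198) + 27228 = -985 + 27228 = 26243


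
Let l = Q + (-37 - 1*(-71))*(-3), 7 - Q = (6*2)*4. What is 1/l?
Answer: -1/143 ≈ -0.0069930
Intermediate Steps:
Q = -41 (Q = 7 - 6*2*4 = 7 - 12*4 = 7 - 1*48 = 7 - 48 = -41)
l = -143 (l = -41 + (-37 - 1*(-71))*(-3) = -41 + (-37 + 71)*(-3) = -41 + 34*(-3) = -41 - 102 = -143)
1/l = 1/(-143) = -1/143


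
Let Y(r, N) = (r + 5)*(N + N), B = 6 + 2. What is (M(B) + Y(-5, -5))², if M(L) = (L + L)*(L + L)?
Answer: 65536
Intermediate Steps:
B = 8
M(L) = 4*L² (M(L) = (2*L)*(2*L) = 4*L²)
Y(r, N) = 2*N*(5 + r) (Y(r, N) = (5 + r)*(2*N) = 2*N*(5 + r))
(M(B) + Y(-5, -5))² = (4*8² + 2*(-5)*(5 - 5))² = (4*64 + 2*(-5)*0)² = (256 + 0)² = 256² = 65536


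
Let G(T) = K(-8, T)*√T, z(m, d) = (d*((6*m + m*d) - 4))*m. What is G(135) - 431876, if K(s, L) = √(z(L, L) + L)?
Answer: -431876 + 135*√2569186 ≈ -2.1549e+5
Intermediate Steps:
z(m, d) = d*m*(-4 + 6*m + d*m) (z(m, d) = (d*((6*m + d*m) - 4))*m = (d*(-4 + 6*m + d*m))*m = d*m*(-4 + 6*m + d*m))
K(s, L) = √(L + L²*(-4 + L² + 6*L)) (K(s, L) = √(L*L*(-4 + 6*L + L*L) + L) = √(L*L*(-4 + 6*L + L²) + L) = √(L*L*(-4 + L² + 6*L) + L) = √(L²*(-4 + L² + 6*L) + L) = √(L + L²*(-4 + L² + 6*L)))
G(T) = √T*√(T*(1 + T*(-4 + T² + 6*T))) (G(T) = √(T*(1 + T*(-4 + T² + 6*T)))*√T = √T*√(T*(1 + T*(-4 + T² + 6*T))))
G(135) - 431876 = √135*√(135*(1 + 135*(-4 + 135² + 6*135))) - 431876 = (3*√15)*√(135*(1 + 135*(-4 + 18225 + 810))) - 431876 = (3*√15)*√(135*(1 + 135*19031)) - 431876 = (3*√15)*√(135*(1 + 2569185)) - 431876 = (3*√15)*√(135*2569186) - 431876 = (3*√15)*√346840110 - 431876 = (3*√15)*(3*√38537790) - 431876 = 135*√2569186 - 431876 = -431876 + 135*√2569186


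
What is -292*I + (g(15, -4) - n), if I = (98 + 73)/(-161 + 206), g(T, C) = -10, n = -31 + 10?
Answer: -5493/5 ≈ -1098.6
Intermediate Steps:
n = -21
I = 19/5 (I = 171/45 = 171*(1/45) = 19/5 ≈ 3.8000)
-292*I + (g(15, -4) - n) = -292*19/5 + (-10 - 1*(-21)) = -5548/5 + (-10 + 21) = -5548/5 + 11 = -5493/5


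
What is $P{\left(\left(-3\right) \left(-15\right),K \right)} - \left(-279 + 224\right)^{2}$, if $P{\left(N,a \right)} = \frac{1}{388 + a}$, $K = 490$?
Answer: $- \frac{2655949}{878} \approx -3025.0$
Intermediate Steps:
$P{\left(\left(-3\right) \left(-15\right),K \right)} - \left(-279 + 224\right)^{2} = \frac{1}{388 + 490} - \left(-279 + 224\right)^{2} = \frac{1}{878} - \left(-55\right)^{2} = \frac{1}{878} - 3025 = - \frac{2655949}{878}$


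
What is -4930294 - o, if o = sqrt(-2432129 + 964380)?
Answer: -4930294 - I*sqrt(1467749) ≈ -4.9303e+6 - 1211.5*I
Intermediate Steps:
o = I*sqrt(1467749) (o = sqrt(-1467749) = I*sqrt(1467749) ≈ 1211.5*I)
-4930294 - o = -4930294 - I*sqrt(1467749)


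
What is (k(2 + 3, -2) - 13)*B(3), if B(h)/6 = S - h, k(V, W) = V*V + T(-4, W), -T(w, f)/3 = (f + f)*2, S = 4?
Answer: 216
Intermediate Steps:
T(w, f) = -12*f (T(w, f) = -3*(f + f)*2 = -3*2*f*2 = -12*f)
k(V, W) = V**2 - 12*W (k(V, W) = V*V - 12*W = V**2 - 12*W)
B(h) = 24 - 6*h (B(h) = 6*(4 - h) = 24 - 6*h)
(k(2 + 3, -2) - 13)*B(3) = (((2 + 3)**2 - 12*(-2)) - 13)*(24 - 6*3) = ((5**2 + 24) - 13)*(24 - 18) = ((25 + 24) - 13)*6 = (49 - 13)*6 = 36*6 = 216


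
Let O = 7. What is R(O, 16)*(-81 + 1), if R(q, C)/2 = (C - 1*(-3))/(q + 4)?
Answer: -3040/11 ≈ -276.36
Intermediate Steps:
R(q, C) = 2*(3 + C)/(4 + q) (R(q, C) = 2*((C - 1*(-3))/(q + 4)) = 2*((C + 3)/(4 + q)) = 2*((3 + C)/(4 + q)) = 2*(3 + C)/(4 + q))
R(O, 16)*(-81 + 1) = (2*(3 + 16)/(4 + 7))*(-81 + 1) = (2*19/11)*(-80) = (2*(1/11)*19)*(-80) = (38/11)*(-80) = -3040/11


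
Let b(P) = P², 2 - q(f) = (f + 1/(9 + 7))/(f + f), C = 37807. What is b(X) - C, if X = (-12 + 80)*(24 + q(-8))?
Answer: 12164588577/4096 ≈ 2.9699e+6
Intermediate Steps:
q(f) = 2 - (1/16 + f)/(2*f) (q(f) = 2 - (f + 1/(9 + 7))/(f + f) = 2 - (f + 1/16)/(2*f) = 2 - (f + 1/16)*1/(2*f) = 2 - (1/16 + f)*1/(2*f) = 2 - (1/16 + f)/(2*f))
X = 110993/64 (X = (-12 + 80)*(24 + (1/32)*(-1 + 48*(-8))/(-8)) = 68*(24 + (1/32)*(-⅛)*(-1 - 384)) = 68*(24 + (1/32)*(-⅛)*(-385)) = 68*(24 + 385/256) = 68*(6529/256) = 110993/64 ≈ 1734.3)
b(X) - C = (110993/64)² - 1*37807 = 12319446049/4096 - 37807 = 12164588577/4096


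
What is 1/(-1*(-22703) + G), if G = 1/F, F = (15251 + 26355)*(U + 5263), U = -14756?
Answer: 394965758/8966907603873 ≈ 4.4047e-5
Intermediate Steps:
F = -394965758 (F = (15251 + 26355)*(-14756 + 5263) = 41606*(-9493) = -394965758)
G = -1/394965758 (G = 1/(-394965758) = -1/394965758 ≈ -2.5319e-9)
1/(-1*(-22703) + G) = 1/(-1*(-22703) - 1/394965758) = 1/(22703 - 1/394965758) = 1/(8966907603873/394965758) = 394965758/8966907603873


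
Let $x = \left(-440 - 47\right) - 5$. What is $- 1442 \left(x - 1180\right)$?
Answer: $2411024$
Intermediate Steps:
$x = -492$ ($x = -487 - 5 = -492$)
$- 1442 \left(x - 1180\right) = - 1442 \left(-492 - 1180\right) = \left(-1442\right) \left(-1672\right) = 2411024$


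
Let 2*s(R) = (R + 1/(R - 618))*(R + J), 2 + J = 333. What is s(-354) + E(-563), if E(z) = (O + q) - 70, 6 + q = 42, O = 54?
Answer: 7952927/1944 ≈ 4091.0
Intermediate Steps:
J = 331 (J = -2 + 333 = 331)
q = 36 (q = -6 + 42 = 36)
E(z) = 20 (E(z) = (54 + 36) - 70 = 90 - 70 = 20)
s(R) = (331 + R)*(R + 1/(-618 + R))/2 (s(R) = ((R + 1/(R - 618))*(R + 331))/2 = ((R + 1/(-618 + R))*(331 + R))/2 = ((331 + R)*(R + 1/(-618 + R)))/2 = (331 + R)*(R + 1/(-618 + R))/2)
s(-354) + E(-563) = (331 + (-354)³ - 204557*(-354) - 287*(-354)²)/(2*(-618 - 354)) + 20 = (½)*(331 - 44361864 + 72413178 - 287*125316)/(-972) + 20 = (½)*(-1/972)*(331 - 44361864 + 72413178 - 35965692) + 20 = (½)*(-1/972)*(-7914047) + 20 = 7914047/1944 + 20 = 7952927/1944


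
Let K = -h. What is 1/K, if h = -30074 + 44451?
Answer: -1/14377 ≈ -6.9556e-5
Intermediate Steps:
h = 14377
K = -14377 (K = -1*14377 = -14377)
1/K = 1/(-14377) = -1/14377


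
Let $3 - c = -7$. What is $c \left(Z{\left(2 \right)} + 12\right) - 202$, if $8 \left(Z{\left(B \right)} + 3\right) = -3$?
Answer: $- \frac{463}{4} \approx -115.75$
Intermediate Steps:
$c = 10$ ($c = 3 - -7 = 3 + 7 = 10$)
$Z{\left(B \right)} = - \frac{27}{8}$ ($Z{\left(B \right)} = -3 + \frac{1}{8} \left(-3\right) = -3 - \frac{3}{8} = - \frac{27}{8}$)
$c \left(Z{\left(2 \right)} + 12\right) - 202 = 10 \left(- \frac{27}{8} + 12\right) - 202 = 10 \cdot \frac{69}{8} - 202 = \frac{345}{4} - 202 = - \frac{463}{4}$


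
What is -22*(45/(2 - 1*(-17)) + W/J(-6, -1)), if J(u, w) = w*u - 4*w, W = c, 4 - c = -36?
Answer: -2662/19 ≈ -140.11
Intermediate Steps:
c = 40 (c = 4 - 1*(-36) = 4 + 36 = 40)
W = 40
J(u, w) = -4*w + u*w (J(u, w) = u*w - 4*w = -4*w + u*w)
-22*(45/(2 - 1*(-17)) + W/J(-6, -1)) = -22*(45/(2 - 1*(-17)) + 40/((-(-4 - 6)))) = -22*(45/(2 + 17) + 40/((-1*(-10)))) = -22*(45/19 + 40/10) = -22*(45*(1/19) + 40*(⅒)) = -22*(45/19 + 4) = -22*121/19 = -2662/19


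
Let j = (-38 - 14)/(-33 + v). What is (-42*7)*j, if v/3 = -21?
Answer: -637/4 ≈ -159.25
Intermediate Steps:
v = -63 (v = 3*(-21) = -63)
j = 13/24 (j = (-38 - 14)/(-33 - 63) = -52/(-96) = -52*(-1/96) = 13/24 ≈ 0.54167)
(-42*7)*j = -42*7*(13/24) = -294*13/24 = -637/4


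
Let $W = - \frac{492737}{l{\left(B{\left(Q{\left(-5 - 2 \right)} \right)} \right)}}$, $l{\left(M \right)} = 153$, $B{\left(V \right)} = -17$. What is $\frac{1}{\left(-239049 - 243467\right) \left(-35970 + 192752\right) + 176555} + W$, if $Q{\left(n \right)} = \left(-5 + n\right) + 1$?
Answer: $- \frac{37275380092651462}{11574395984421} \approx -3220.5$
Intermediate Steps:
$Q{\left(n \right)} = -4 + n$
$W = - \frac{492737}{153} \approx -3220.5$
$\frac{1}{\left(-239049 - 243467\right) \left(-35970 + 192752\right) + 176555} + W = \frac{1}{\left(-239049 - 243467\right) \left(-35970 + 192752\right) + 176555} - \frac{492737}{153} = \frac{1}{\left(-482516\right) 156782 + 176555} - \frac{492737}{153} = \frac{1}{-75649823512 + 176555} - \frac{492737}{153} = \frac{1}{-75649646957} - \frac{492737}{153} = - \frac{1}{75649646957} - \frac{492737}{153} = - \frac{37275380092651462}{11574395984421}$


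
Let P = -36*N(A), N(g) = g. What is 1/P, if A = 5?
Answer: -1/180 ≈ -0.0055556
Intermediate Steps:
P = -180 (P = -36*5 = -180)
1/P = 1/(-180) = -1/180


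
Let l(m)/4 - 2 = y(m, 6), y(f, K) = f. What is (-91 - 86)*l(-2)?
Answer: 0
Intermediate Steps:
l(m) = 8 + 4*m
(-91 - 86)*l(-2) = (-91 - 86)*(8 + 4*(-2)) = -177*(8 - 8) = -177*0 = 0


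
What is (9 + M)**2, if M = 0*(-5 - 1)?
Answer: 81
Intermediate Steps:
M = 0 (M = 0*(-6) = 0)
(9 + M)**2 = (9 + 0)**2 = 9**2 = 81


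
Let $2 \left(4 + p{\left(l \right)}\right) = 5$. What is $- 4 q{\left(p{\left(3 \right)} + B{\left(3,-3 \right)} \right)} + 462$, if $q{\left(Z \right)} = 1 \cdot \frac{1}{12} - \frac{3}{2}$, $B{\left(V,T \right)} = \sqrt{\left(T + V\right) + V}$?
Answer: $\frac{1403}{3} \approx 467.67$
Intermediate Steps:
$p{\left(l \right)} = - \frac{3}{2}$ ($p{\left(l \right)} = -4 + \frac{1}{2} \cdot 5 = -4 + \frac{5}{2} = - \frac{3}{2}$)
$B{\left(V,T \right)} = \sqrt{T + 2 V}$
$q{\left(Z \right)} = - \frac{17}{12}$ ($q{\left(Z \right)} = 1 \cdot \frac{1}{12} - \frac{3}{2} = \frac{1}{12} - \frac{3}{2} = - \frac{17}{12}$)
$- 4 q{\left(p{\left(3 \right)} + B{\left(3,-3 \right)} \right)} + 462 = \left(-4\right) \left(- \frac{17}{12}\right) + 462 = \frac{17}{3} + 462 = \frac{1403}{3}$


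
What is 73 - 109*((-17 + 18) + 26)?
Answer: -2870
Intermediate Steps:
73 - 109*((-17 + 18) + 26) = 73 - 109*(1 + 26) = 73 - 109*27 = 73 - 2943 = -2870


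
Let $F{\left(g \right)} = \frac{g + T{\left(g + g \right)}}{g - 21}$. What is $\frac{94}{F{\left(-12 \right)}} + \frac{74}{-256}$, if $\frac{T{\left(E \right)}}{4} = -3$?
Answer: $\frac{16507}{128} \approx 128.96$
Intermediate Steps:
$T{\left(E \right)} = -12$ ($T{\left(E \right)} = 4 \left(-3\right) = -12$)
$F{\left(g \right)} = \frac{-12 + g}{-21 + g}$ ($F{\left(g \right)} = \frac{g - 12}{g - 21} = \frac{-12 + g}{-21 + g}$)
$\frac{94}{F{\left(-12 \right)}} + \frac{74}{-256} = \frac{94}{\frac{1}{-21 - 12} \left(-12 - 12\right)} + \frac{74}{-256} = \frac{94}{\frac{1}{-33} \left(-24\right)} + 74 \left(- \frac{1}{256}\right) = \frac{94}{\left(- \frac{1}{33}\right) \left(-24\right)} - \frac{37}{128} = \frac{94}{\frac{8}{11}} - \frac{37}{128} = 94 \cdot \frac{11}{8} - \frac{37}{128} = \frac{517}{4} - \frac{37}{128} = \frac{16507}{128}$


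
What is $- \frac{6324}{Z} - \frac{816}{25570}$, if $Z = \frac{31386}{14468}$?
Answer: $- \frac{194964076768}{66878335} \approx -2915.2$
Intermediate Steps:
$Z = \frac{15693}{7234}$ ($Z = 31386 \cdot \frac{1}{14468} = \frac{15693}{7234} \approx 2.1693$)
$- \frac{6324}{Z} - \frac{816}{25570} = - \frac{6324}{\frac{15693}{7234}} - \frac{816}{25570} = \left(-6324\right) \frac{7234}{15693} - \frac{408}{12785} = - \frac{15249272}{5231} - \frac{408}{12785} = - \frac{194964076768}{66878335}$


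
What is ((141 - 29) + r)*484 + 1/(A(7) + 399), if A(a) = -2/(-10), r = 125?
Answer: 228957173/1996 ≈ 1.1471e+5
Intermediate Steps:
A(a) = ⅕ (A(a) = -2*(-⅒) = ⅕)
((141 - 29) + r)*484 + 1/(A(7) + 399) = ((141 - 29) + 125)*484 + 1/(⅕ + 399) = (112 + 125)*484 + 1/(1996/5) = 237*484 + 5/1996 = 114708 + 5/1996 = 228957173/1996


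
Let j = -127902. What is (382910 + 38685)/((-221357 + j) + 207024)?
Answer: -84319/28447 ≈ -2.9641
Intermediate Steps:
(382910 + 38685)/((-221357 + j) + 207024) = (382910 + 38685)/((-221357 - 127902) + 207024) = 421595/(-349259 + 207024) = 421595/(-142235) = 421595*(-1/142235) = -84319/28447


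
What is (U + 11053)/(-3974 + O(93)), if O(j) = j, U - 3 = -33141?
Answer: 22085/3881 ≈ 5.6905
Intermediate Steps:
U = -33138 (U = 3 - 33141 = -33138)
(U + 11053)/(-3974 + O(93)) = (-33138 + 11053)/(-3974 + 93) = -22085/(-3881) = -22085*(-1/3881) = 22085/3881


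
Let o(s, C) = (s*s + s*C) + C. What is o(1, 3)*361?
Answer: 2527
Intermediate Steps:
o(s, C) = C + s² + C*s (o(s, C) = (s² + C*s) + C = C + s² + C*s)
o(1, 3)*361 = (3 + 1² + 3*1)*361 = (3 + 1 + 3)*361 = 7*361 = 2527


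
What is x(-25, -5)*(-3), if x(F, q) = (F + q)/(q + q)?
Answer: -9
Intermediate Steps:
x(F, q) = (F + q)/(2*q) (x(F, q) = (F + q)/((2*q)) = (F + q)*(1/(2*q)) = (F + q)/(2*q))
x(-25, -5)*(-3) = ((½)*(-25 - 5)/(-5))*(-3) = ((½)*(-⅕)*(-30))*(-3) = 3*(-3) = -9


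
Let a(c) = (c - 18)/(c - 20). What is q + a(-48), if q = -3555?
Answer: -120837/34 ≈ -3554.0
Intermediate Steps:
a(c) = (-18 + c)/(-20 + c)
q + a(-48) = -3555 + (-18 - 48)/(-20 - 48) = -3555 - 66/(-68) = -3555 - 1/68*(-66) = -3555 + 33/34 = -120837/34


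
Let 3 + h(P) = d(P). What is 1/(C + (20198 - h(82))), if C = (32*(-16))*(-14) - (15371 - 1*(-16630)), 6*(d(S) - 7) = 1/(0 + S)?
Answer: -492/2282389 ≈ -0.00021556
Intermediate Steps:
d(S) = 7 + 1/(6*S) (d(S) = 7 + 1/(6*(0 + S)) = 7 + 1/(6*S))
h(P) = 4 + 1/(6*P) (h(P) = -3 + (7 + 1/(6*P)) = 4 + 1/(6*P))
C = -24833 (C = -512*(-14) - (15371 + 16630) = 7168 - 1*32001 = 7168 - 32001 = -24833)
1/(C + (20198 - h(82))) = 1/(-24833 + (20198 - (4 + (1/6)/82))) = 1/(-24833 + (20198 - (4 + (1/6)*(1/82)))) = 1/(-24833 + (20198 - (4 + 1/492))) = 1/(-24833 + (20198 - 1*1969/492)) = 1/(-24833 + (20198 - 1969/492)) = 1/(-24833 + 9935447/492) = 1/(-2282389/492) = -492/2282389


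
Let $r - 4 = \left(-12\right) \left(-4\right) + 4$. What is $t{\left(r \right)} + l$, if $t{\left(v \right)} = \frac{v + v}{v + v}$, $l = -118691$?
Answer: $-118690$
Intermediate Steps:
$r = 56$ ($r = 4 + \left(\left(-12\right) \left(-4\right) + 4\right) = 4 + \left(48 + 4\right) = 4 + 52 = 56$)
$t{\left(v \right)} = 1$ ($t{\left(v \right)} = \frac{2 v}{2 v} = 2 v \frac{1}{2 v} = 1$)
$t{\left(r \right)} + l = 1 - 118691 = -118690$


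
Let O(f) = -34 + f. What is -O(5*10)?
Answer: -16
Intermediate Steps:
-O(5*10) = -(-34 + 5*10) = -(-34 + 50) = -1*16 = -16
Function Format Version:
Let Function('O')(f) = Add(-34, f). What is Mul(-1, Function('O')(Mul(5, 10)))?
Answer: -16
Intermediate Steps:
Mul(-1, Function('O')(Mul(5, 10))) = Mul(-1, Add(-34, Mul(5, 10))) = Mul(-1, Add(-34, 50)) = Mul(-1, 16) = -16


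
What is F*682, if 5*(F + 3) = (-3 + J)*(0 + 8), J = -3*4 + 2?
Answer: -81158/5 ≈ -16232.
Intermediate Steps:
J = -10 (J = -12 + 2 = -10)
F = -119/5 (F = -3 + ((-3 - 10)*(0 + 8))/5 = -3 + (-13*8)/5 = -3 + (1/5)*(-104) = -3 - 104/5 = -119/5 ≈ -23.800)
F*682 = -119/5*682 = -81158/5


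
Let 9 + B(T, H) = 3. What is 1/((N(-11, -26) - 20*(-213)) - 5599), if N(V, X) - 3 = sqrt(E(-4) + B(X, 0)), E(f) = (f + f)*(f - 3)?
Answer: -668/892423 - 5*sqrt(2)/1784846 ≈ -0.00075249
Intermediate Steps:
E(f) = 2*f*(-3 + f) (E(f) = (2*f)*(-3 + f) = 2*f*(-3 + f))
B(T, H) = -6 (B(T, H) = -9 + 3 = -6)
N(V, X) = 3 + 5*sqrt(2) (N(V, X) = 3 + sqrt(2*(-4)*(-3 - 4) - 6) = 3 + sqrt(2*(-4)*(-7) - 6) = 3 + sqrt(56 - 6) = 3 + sqrt(50) = 3 + 5*sqrt(2))
1/((N(-11, -26) - 20*(-213)) - 5599) = 1/(((3 + 5*sqrt(2)) - 20*(-213)) - 5599) = 1/(((3 + 5*sqrt(2)) + 4260) - 5599) = 1/((4263 + 5*sqrt(2)) - 5599) = 1/(-1336 + 5*sqrt(2))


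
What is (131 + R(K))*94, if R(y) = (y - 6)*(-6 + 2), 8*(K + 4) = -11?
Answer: 16591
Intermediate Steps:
K = -43/8 (K = -4 + (⅛)*(-11) = -4 - 11/8 = -43/8 ≈ -5.3750)
R(y) = 24 - 4*y (R(y) = (-6 + y)*(-4) = 24 - 4*y)
(131 + R(K))*94 = (131 + (24 - 4*(-43/8)))*94 = (131 + (24 + 43/2))*94 = (131 + 91/2)*94 = (353/2)*94 = 16591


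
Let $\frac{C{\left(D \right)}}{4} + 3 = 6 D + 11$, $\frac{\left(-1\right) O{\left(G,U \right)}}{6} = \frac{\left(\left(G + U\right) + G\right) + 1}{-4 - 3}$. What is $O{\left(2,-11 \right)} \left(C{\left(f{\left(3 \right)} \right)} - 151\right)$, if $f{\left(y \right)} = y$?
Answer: $\frac{1692}{7} \approx 241.71$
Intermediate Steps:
$O{\left(G,U \right)} = \frac{6}{7} + \frac{6 U}{7} + \frac{12 G}{7}$ ($O{\left(G,U \right)} = - 6 \frac{\left(\left(G + U\right) + G\right) + 1}{-4 - 3} = - 6 \frac{\left(U + 2 G\right) + 1}{-7} = - 6 \left(1 + U + 2 G\right) \left(- \frac{1}{7}\right) = - 6 \left(- \frac{1}{7} - \frac{2 G}{7} - \frac{U}{7}\right) = \frac{6}{7} + \frac{6 U}{7} + \frac{12 G}{7}$)
$C{\left(D \right)} = 32 + 24 D$ ($C{\left(D \right)} = -12 + 4 \left(6 D + 11\right) = -12 + 4 \left(11 + 6 D\right) = -12 + \left(44 + 24 D\right) = 32 + 24 D$)
$O{\left(2,-11 \right)} \left(C{\left(f{\left(3 \right)} \right)} - 151\right) = \left(\frac{6}{7} + \frac{6}{7} \left(-11\right) + \frac{12}{7} \cdot 2\right) \left(\left(32 + 24 \cdot 3\right) - 151\right) = \left(\frac{6}{7} - \frac{66}{7} + \frac{24}{7}\right) \left(\left(32 + 72\right) - 151\right) = - \frac{36 \left(104 - 151\right)}{7} = \left(- \frac{36}{7}\right) \left(-47\right) = \frac{1692}{7}$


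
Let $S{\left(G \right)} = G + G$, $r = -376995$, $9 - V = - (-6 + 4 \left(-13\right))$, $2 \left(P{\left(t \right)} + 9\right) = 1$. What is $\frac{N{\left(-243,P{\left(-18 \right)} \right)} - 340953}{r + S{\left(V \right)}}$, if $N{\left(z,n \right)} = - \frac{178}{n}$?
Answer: $\frac{5795845}{6410581} \approx 0.90411$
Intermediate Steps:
$P{\left(t \right)} = - \frac{17}{2}$ ($P{\left(t \right)} = -9 + \frac{1}{2} \cdot 1 = -9 + \frac{1}{2} = - \frac{17}{2}$)
$V = -49$ ($V = 9 - - (-6 + 4 \left(-13\right)) = 9 - - (-6 - 52) = 9 - \left(-1\right) \left(-58\right) = 9 - 58 = -49$)
$S{\left(G \right)} = 2 G$
$\frac{N{\left(-243,P{\left(-18 \right)} \right)} - 340953}{r + S{\left(V \right)}} = \frac{- \frac{178}{- \frac{17}{2}} - 340953}{-376995 + 2 \left(-49\right)} = \frac{\left(-178\right) \left(- \frac{2}{17}\right) - 340953}{-376995 - 98} = \frac{\frac{356}{17} - 340953}{-377093} = \left(- \frac{5795845}{17}\right) \left(- \frac{1}{377093}\right) = \frac{5795845}{6410581}$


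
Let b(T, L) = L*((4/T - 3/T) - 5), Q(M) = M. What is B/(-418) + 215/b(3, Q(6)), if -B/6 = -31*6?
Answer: -60559/5852 ≈ -10.348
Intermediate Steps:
b(T, L) = L*(-5 + 1/T) (b(T, L) = L*(1/T - 5) = L*(-5 + 1/T))
B = 1116 (B = -(-186)*6 = -6*(-186) = 1116)
B/(-418) + 215/b(3, Q(6)) = 1116/(-418) + 215/(-5*6 + 6/3) = 1116*(-1/418) + 215/(-30 + 6*(1/3)) = -558/209 + 215/(-30 + 2) = -558/209 + 215/(-28) = -558/209 + 215*(-1/28) = -558/209 - 215/28 = -60559/5852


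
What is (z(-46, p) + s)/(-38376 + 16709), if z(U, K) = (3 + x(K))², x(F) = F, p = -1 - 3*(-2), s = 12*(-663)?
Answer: 7892/21667 ≈ 0.36424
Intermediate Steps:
s = -7956
p = 5 (p = -1 + 6 = 5)
z(U, K) = (3 + K)²
(z(-46, p) + s)/(-38376 + 16709) = ((3 + 5)² - 7956)/(-38376 + 16709) = (8² - 7956)/(-21667) = (64 - 7956)*(-1/21667) = -7892*(-1/21667) = 7892/21667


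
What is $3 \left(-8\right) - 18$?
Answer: $-42$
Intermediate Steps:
$3 \left(-8\right) - 18 = -24 - 18 = -42$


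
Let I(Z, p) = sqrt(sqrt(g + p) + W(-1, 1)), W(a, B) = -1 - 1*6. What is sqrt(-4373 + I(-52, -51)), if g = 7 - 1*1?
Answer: sqrt(-4373 + sqrt(-7 + 3*I*sqrt(5))) ≈ 0.0219 + 66.12*I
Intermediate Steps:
g = 6 (g = 7 - 1 = 6)
W(a, B) = -7 (W(a, B) = -1 - 6 = -7)
I(Z, p) = sqrt(-7 + sqrt(6 + p)) (I(Z, p) = sqrt(sqrt(6 + p) - 7) = sqrt(-7 + sqrt(6 + p)))
sqrt(-4373 + I(-52, -51)) = sqrt(-4373 + sqrt(-7 + sqrt(6 - 51))) = sqrt(-4373 + sqrt(-7 + sqrt(-45))) = sqrt(-4373 + sqrt(-7 + 3*I*sqrt(5)))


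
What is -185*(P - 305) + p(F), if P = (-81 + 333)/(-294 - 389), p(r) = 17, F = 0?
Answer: 38596506/683 ≈ 56510.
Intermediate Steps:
P = -252/683 (P = 252/(-683) = 252*(-1/683) = -252/683 ≈ -0.36896)
-185*(P - 305) + p(F) = -185*(-252/683 - 305) + 17 = -185*(-208567/683) + 17 = 38584895/683 + 17 = 38596506/683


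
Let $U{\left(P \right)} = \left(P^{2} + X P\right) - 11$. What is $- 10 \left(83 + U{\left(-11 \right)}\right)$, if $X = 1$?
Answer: $-1820$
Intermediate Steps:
$U{\left(P \right)} = -11 + P + P^{2}$ ($U{\left(P \right)} = \left(P^{2} + 1 P\right) - 11 = \left(P^{2} + P\right) - 11 = \left(P + P^{2}\right) - 11 = -11 + P + P^{2}$)
$- 10 \left(83 + U{\left(-11 \right)}\right) = - 10 \left(83 - \left(22 - 121\right)\right) = - 10 \left(83 - -99\right) = - 10 \left(83 + 99\right) = \left(-10\right) 182 = -1820$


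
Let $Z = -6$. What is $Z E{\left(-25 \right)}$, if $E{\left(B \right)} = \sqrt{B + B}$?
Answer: $- 30 i \sqrt{2} \approx - 42.426 i$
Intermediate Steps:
$E{\left(B \right)} = \sqrt{2} \sqrt{B}$ ($E{\left(B \right)} = \sqrt{2 B} = \sqrt{2} \sqrt{B}$)
$Z E{\left(-25 \right)} = - 6 \sqrt{2} \sqrt{-25} = - 6 \sqrt{2} \cdot 5 i = - 6 \cdot 5 i \sqrt{2} = - 30 i \sqrt{2}$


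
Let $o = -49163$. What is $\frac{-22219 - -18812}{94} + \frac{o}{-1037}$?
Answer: $\frac{1088263}{97478} \approx 11.164$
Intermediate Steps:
$\frac{-22219 - -18812}{94} + \frac{o}{-1037} = \frac{-22219 - -18812}{94} - \frac{49163}{-1037} = \left(-22219 + 18812\right) \frac{1}{94} - - \frac{49163}{1037} = \left(-3407\right) \frac{1}{94} + \frac{49163}{1037} = - \frac{3407}{94} + \frac{49163}{1037} = \frac{1088263}{97478}$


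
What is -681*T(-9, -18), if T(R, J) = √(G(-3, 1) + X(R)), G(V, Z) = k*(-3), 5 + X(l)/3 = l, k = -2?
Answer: -4086*I ≈ -4086.0*I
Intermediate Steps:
X(l) = -15 + 3*l
G(V, Z) = 6 (G(V, Z) = -2*(-3) = 6)
T(R, J) = √(-9 + 3*R) (T(R, J) = √(6 + (-15 + 3*R)) = √(-9 + 3*R))
-681*T(-9, -18) = -681*√(-9 + 3*(-9)) = -681*√(-9 - 27) = -4086*I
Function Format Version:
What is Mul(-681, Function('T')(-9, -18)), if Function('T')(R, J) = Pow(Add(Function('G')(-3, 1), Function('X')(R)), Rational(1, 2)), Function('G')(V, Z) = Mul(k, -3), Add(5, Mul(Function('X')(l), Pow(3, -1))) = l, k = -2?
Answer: Mul(-4086, I) ≈ Mul(-4086.0, I)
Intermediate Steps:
Function('X')(l) = Add(-15, Mul(3, l))
Function('G')(V, Z) = 6 (Function('G')(V, Z) = Mul(-2, -3) = 6)
Function('T')(R, J) = Pow(Add(-9, Mul(3, R)), Rational(1, 2)) (Function('T')(R, J) = Pow(Add(6, Add(-15, Mul(3, R))), Rational(1, 2)) = Pow(Add(-9, Mul(3, R)), Rational(1, 2)))
Mul(-681, Function('T')(-9, -18)) = Mul(-681, Pow(Add(-9, Mul(3, -9)), Rational(1, 2))) = Mul(-681, Pow(Add(-9, -27), Rational(1, 2))) = Mul(-681, Pow(-36, Rational(1, 2))) = Mul(-681, Mul(6, I)) = Mul(-4086, I)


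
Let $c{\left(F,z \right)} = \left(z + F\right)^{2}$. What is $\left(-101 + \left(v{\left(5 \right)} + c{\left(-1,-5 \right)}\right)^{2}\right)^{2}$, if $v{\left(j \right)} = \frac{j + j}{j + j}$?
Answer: $1607824$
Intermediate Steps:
$c{\left(F,z \right)} = \left(F + z\right)^{2}$
$v{\left(j \right)} = 1$ ($v{\left(j \right)} = \frac{2 j}{2 j} = 2 j \frac{1}{2 j} = 1$)
$\left(-101 + \left(v{\left(5 \right)} + c{\left(-1,-5 \right)}\right)^{2}\right)^{2} = \left(-101 + \left(1 + \left(-1 - 5\right)^{2}\right)^{2}\right)^{2} = \left(-101 + \left(1 + \left(-6\right)^{2}\right)^{2}\right)^{2} = \left(-101 + \left(1 + 36\right)^{2}\right)^{2} = \left(-101 + 37^{2}\right)^{2} = \left(-101 + 1369\right)^{2} = 1268^{2} = 1607824$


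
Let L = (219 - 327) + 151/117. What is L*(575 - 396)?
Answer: -2234815/117 ≈ -19101.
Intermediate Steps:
L = -12485/117 (L = -108 + 151*(1/117) = -108 + 151/117 = -12485/117 ≈ -106.71)
L*(575 - 396) = -12485*(575 - 396)/117 = -12485/117*179 = -2234815/117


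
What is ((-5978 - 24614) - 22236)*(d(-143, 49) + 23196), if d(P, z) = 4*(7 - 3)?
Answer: -1226243536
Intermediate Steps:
d(P, z) = 16 (d(P, z) = 4*4 = 16)
((-5978 - 24614) - 22236)*(d(-143, 49) + 23196) = ((-5978 - 24614) - 22236)*(16 + 23196) = (-30592 - 22236)*23212 = -52828*23212 = -1226243536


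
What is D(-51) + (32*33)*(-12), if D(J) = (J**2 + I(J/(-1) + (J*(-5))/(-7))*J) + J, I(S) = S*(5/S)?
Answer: -10377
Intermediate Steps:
I(S) = 5
D(J) = J**2 + 6*J (D(J) = (J**2 + 5*J) + J = J**2 + 6*J)
D(-51) + (32*33)*(-12) = -51*(6 - 51) + (32*33)*(-12) = -51*(-45) + 1056*(-12) = 2295 - 12672 = -10377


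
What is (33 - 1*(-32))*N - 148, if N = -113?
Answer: -7493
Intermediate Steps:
(33 - 1*(-32))*N - 148 = (33 - 1*(-32))*(-113) - 148 = (33 + 32)*(-113) - 148 = 65*(-113) - 148 = -7345 - 148 = -7493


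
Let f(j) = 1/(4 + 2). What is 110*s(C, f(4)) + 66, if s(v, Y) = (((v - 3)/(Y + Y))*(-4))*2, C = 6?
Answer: -7854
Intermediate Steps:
f(j) = ⅙ (f(j) = 1/6 = ⅙)
s(v, Y) = -4*(-3 + v)/Y (s(v, Y) = (((-3 + v)/((2*Y)))*(-4))*2 = (((-3 + v)*(1/(2*Y)))*(-4))*2 = (((-3 + v)/(2*Y))*(-4))*2 = -2*(-3 + v)/Y*2 = -4*(-3 + v)/Y)
110*s(C, f(4)) + 66 = 110*(4*(3 - 1*6)/(⅙)) + 66 = 110*(4*6*(3 - 6)) + 66 = 110*(4*6*(-3)) + 66 = 110*(-72) + 66 = -7920 + 66 = -7854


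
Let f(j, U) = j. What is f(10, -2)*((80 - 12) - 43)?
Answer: 250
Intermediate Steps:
f(10, -2)*((80 - 12) - 43) = 10*((80 - 12) - 43) = 10*(68 - 43) = 10*25 = 250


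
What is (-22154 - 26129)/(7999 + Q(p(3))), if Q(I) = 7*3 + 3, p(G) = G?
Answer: -48283/8023 ≈ -6.0181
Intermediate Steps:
Q(I) = 24 (Q(I) = 21 + 3 = 24)
(-22154 - 26129)/(7999 + Q(p(3))) = (-22154 - 26129)/(7999 + 24) = -48283/8023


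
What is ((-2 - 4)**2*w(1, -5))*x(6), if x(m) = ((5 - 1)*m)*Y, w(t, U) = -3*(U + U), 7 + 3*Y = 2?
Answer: -43200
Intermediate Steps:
Y = -5/3 (Y = -7/3 + (1/3)*2 = -7/3 + 2/3 = -5/3 ≈ -1.6667)
w(t, U) = -6*U
x(m) = -20*m/3 (x(m) = ((5 - 1)*m)*(-5/3) = (4*m)*(-5/3) = -20*m/3)
((-2 - 4)**2*w(1, -5))*x(6) = ((-2 - 4)**2*(-6*(-5)))*(-20/3*6) = ((-6)**2*30)*(-40) = (36*30)*(-40) = 1080*(-40) = -43200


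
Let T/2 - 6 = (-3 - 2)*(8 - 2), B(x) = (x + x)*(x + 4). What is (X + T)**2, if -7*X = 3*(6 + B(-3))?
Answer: 2304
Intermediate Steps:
B(x) = 2*x*(4 + x) (B(x) = (2*x)*(4 + x) = 2*x*(4 + x))
T = -48 (T = 12 + 2*((-3 - 2)*(8 - 2)) = 12 + 2*(-5*6) = 12 + 2*(-30) = 12 - 60 = -48)
X = 0 (X = -3*(6 + 2*(-3)*(4 - 3))/7 = -3*(6 + 2*(-3)*1)/7 = -3*(6 - 6)/7 = -3*0/7 = -1/7*0 = 0)
(X + T)**2 = (0 - 48)**2 = (-48)**2 = 2304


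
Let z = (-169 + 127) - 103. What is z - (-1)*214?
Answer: 69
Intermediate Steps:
z = -145 (z = -42 - 103 = -145)
z - (-1)*214 = -145 - (-1)*214 = -145 - 1*(-214) = -145 + 214 = 69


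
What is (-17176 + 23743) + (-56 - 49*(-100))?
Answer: 11411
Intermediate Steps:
(-17176 + 23743) + (-56 - 49*(-100)) = 6567 + (-56 + 4900) = 6567 + 4844 = 11411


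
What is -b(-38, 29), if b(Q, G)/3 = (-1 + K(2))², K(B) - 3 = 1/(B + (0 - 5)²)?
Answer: -3025/243 ≈ -12.449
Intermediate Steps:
K(B) = 3 + 1/(25 + B) (K(B) = 3 + 1/(B + (0 - 5)²) = 3 + 1/(B + (-5)²) = 3 + 1/(B + 25) = 3 + 1/(25 + B))
b(Q, G) = 3025/243 (b(Q, G) = 3*(-1 + (76 + 3*2)/(25 + 2))² = 3*(-1 + (76 + 6)/27)² = 3*(-1 + (1/27)*82)² = 3*(-1 + 82/27)² = 3*(55/27)² = 3*(3025/729) = 3025/243)
-b(-38, 29) = -1*3025/243 = -3025/243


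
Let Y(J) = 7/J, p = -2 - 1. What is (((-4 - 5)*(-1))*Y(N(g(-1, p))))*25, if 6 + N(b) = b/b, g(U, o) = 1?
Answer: -315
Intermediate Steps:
p = -3
N(b) = -5 (N(b) = -6 + b/b = -6 + 1 = -5)
(((-4 - 5)*(-1))*Y(N(g(-1, p))))*25 = (((-4 - 5)*(-1))*(7/(-5)))*25 = ((-9*(-1))*(7*(-⅕)))*25 = (9*(-7/5))*25 = -63/5*25 = -315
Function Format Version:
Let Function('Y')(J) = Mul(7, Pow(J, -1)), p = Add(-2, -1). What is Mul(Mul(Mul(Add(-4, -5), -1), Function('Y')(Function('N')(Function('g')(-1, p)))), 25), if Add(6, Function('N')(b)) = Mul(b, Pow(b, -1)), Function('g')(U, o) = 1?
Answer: -315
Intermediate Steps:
p = -3
Function('N')(b) = -5 (Function('N')(b) = Add(-6, Mul(b, Pow(b, -1))) = Add(-6, 1) = -5)
Mul(Mul(Mul(Add(-4, -5), -1), Function('Y')(Function('N')(Function('g')(-1, p)))), 25) = Mul(Mul(Mul(Add(-4, -5), -1), Mul(7, Pow(-5, -1))), 25) = Mul(Mul(Mul(-9, -1), Mul(7, Rational(-1, 5))), 25) = Mul(Mul(9, Rational(-7, 5)), 25) = Mul(Rational(-63, 5), 25) = -315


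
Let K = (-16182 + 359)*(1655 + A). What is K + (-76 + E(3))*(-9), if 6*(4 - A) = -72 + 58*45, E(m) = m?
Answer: -19556571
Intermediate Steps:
A = -419 (A = 4 - (-72 + 58*45)/6 = 4 - (-72 + 2610)/6 = 4 - 1/6*2538 = 4 - 423 = -419)
K = -19557228 (K = (-16182 + 359)*(1655 - 419) = -15823*1236 = -19557228)
K + (-76 + E(3))*(-9) = -19557228 + (-76 + 3)*(-9) = -19557228 - 73*(-9) = -19557228 + 657 = -19556571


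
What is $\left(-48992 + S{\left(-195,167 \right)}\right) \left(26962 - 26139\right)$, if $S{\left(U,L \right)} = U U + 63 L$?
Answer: $-367058$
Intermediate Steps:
$S{\left(U,L \right)} = U^{2} + 63 L$
$\left(-48992 + S{\left(-195,167 \right)}\right) \left(26962 - 26139\right) = \left(-48992 + \left(\left(-195\right)^{2} + 63 \cdot 167\right)\right) \left(26962 - 26139\right) = \left(-48992 + \left(38025 + 10521\right)\right) 823 = \left(-48992 + 48546\right) 823 = \left(-446\right) 823 = -367058$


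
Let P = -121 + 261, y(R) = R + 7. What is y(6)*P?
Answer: 1820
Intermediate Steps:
y(R) = 7 + R
P = 140
y(6)*P = (7 + 6)*140 = 13*140 = 1820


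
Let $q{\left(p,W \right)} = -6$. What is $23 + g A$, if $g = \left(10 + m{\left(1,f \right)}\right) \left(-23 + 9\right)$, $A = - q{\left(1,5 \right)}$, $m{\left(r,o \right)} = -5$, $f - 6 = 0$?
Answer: $-397$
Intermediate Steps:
$f = 6$ ($f = 6 + 0 = 6$)
$A = 6$ ($A = \left(-1\right) \left(-6\right) = 6$)
$g = -70$ ($g = \left(10 - 5\right) \left(-23 + 9\right) = 5 \left(-14\right) = -70$)
$23 + g A = 23 - 420 = -397$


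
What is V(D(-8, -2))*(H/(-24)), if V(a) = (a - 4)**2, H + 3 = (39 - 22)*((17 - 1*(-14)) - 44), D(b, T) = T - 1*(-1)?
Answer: 700/3 ≈ 233.33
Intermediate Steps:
D(b, T) = 1 + T (D(b, T) = T + 1 = 1 + T)
H = -224 (H = -3 + (39 - 22)*((17 - 1*(-14)) - 44) = -3 + 17*((17 + 14) - 44) = -3 + 17*(31 - 44) = -3 + 17*(-13) = -3 - 221 = -224)
V(a) = (-4 + a)**2
V(D(-8, -2))*(H/(-24)) = (-4 + (1 - 2))**2*(-224/(-24)) = (-4 - 1)**2*(-224*(-1/24)) = (-5)**2*(28/3) = 25*(28/3) = 700/3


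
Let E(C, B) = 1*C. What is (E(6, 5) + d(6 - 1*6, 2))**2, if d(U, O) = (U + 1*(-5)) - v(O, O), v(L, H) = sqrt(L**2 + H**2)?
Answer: 9 - 4*sqrt(2) ≈ 3.3431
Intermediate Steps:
E(C, B) = C
v(L, H) = sqrt(H**2 + L**2)
d(U, O) = -5 + U - sqrt(2)*sqrt(O**2) (d(U, O) = (U + 1*(-5)) - sqrt(O**2 + O**2) = (U - 5) - sqrt(2*O**2) = (-5 + U) - sqrt(2)*sqrt(O**2) = -5 + U - sqrt(2)*sqrt(O**2))
(E(6, 5) + d(6 - 1*6, 2))**2 = (6 + (-5 + (6 - 1*6) - sqrt(2)*sqrt(2**2)))**2 = (6 + (-5 + (6 - 6) - sqrt(2)*sqrt(4)))**2 = (6 + (-5 + 0 - 1*sqrt(2)*2))**2 = (6 + (-5 + 0 - 2*sqrt(2)))**2 = (6 + (-5 - 2*sqrt(2)))**2 = (1 - 2*sqrt(2))**2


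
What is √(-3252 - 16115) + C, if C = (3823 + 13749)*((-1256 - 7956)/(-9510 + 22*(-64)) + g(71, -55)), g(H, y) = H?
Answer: 6891650540/5459 + I*√19367 ≈ 1.2624e+6 + 139.17*I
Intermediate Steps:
C = 6891650540/5459 (C = (3823 + 13749)*((-1256 - 7956)/(-9510 + 22*(-64)) + 71) = 17572*(-9212/(-9510 - 1408) + 71) = 17572*(-9212/(-10918) + 71) = 17572*(-9212*(-1/10918) + 71) = 17572*(4606/5459 + 71) = 17572*(392195/5459) = 6891650540/5459 ≈ 1.2624e+6)
√(-3252 - 16115) + C = √(-3252 - 16115) + 6891650540/5459 = √(-19367) + 6891650540/5459 = I*√19367 + 6891650540/5459 = 6891650540/5459 + I*√19367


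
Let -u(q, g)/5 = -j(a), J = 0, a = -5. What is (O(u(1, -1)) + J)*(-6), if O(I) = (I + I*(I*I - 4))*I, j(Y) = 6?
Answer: -4843800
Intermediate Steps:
u(q, g) = 30 (u(q, g) = -(-5)*6 = -5*(-6) = 30)
O(I) = I*(I + I*(-4 + I²)) (O(I) = (I + I*(I² - 4))*I = (I + I*(-4 + I²))*I = I*(I + I*(-4 + I²)))
(O(u(1, -1)) + J)*(-6) = (30²*(-3 + 30²) + 0)*(-6) = (900*(-3 + 900) + 0)*(-6) = (900*897 + 0)*(-6) = (807300 + 0)*(-6) = 807300*(-6) = -4843800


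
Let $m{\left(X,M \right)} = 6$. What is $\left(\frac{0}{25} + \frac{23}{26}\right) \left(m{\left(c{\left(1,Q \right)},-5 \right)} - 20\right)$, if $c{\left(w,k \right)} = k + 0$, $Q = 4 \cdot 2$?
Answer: $- \frac{161}{13} \approx -12.385$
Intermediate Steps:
$Q = 8$
$c{\left(w,k \right)} = k$
$\left(\frac{0}{25} + \frac{23}{26}\right) \left(m{\left(c{\left(1,Q \right)},-5 \right)} - 20\right) = \left(\frac{0}{25} + \frac{23}{26}\right) \left(6 - 20\right) = \left(0 \cdot \frac{1}{25} + 23 \cdot \frac{1}{26}\right) \left(-14\right) = \left(0 + \frac{23}{26}\right) \left(-14\right) = \frac{23}{26} \left(-14\right) = - \frac{161}{13}$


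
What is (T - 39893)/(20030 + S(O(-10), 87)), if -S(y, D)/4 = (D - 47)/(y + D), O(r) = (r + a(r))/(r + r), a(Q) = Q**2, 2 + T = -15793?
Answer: -918852/330463 ≈ -2.7805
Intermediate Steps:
T = -15795 (T = -2 - 15793 = -15795)
O(r) = (r + r**2)/(2*r) (O(r) = (r + r**2)/(r + r) = (r + r**2)/((2*r)) = (r + r**2)*(1/(2*r)) = (r + r**2)/(2*r))
S(y, D) = -4*(-47 + D)/(D + y) (S(y, D) = -4*(D - 47)/(y + D) = -4*(-47 + D)/(D + y))
(T - 39893)/(20030 + S(O(-10), 87)) = (-15795 - 39893)/(20030 + 4*(47 - 1*87)/(87 + (1/2 + (1/2)*(-10)))) = -55688/(20030 + 4*(47 - 87)/(87 + (1/2 - 5))) = -55688/(20030 + 4*(-40)/(87 - 9/2)) = -55688/(20030 + 4*(-40)/(165/2)) = -55688/(20030 + 4*(2/165)*(-40)) = -55688/(20030 - 64/33) = -55688/660926/33 = -55688*33/660926 = -918852/330463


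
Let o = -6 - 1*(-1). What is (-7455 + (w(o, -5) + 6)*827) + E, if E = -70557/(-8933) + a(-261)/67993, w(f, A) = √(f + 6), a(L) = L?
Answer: -1007102476766/607381469 ≈ -1658.1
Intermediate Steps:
o = -5 (o = -6 + 1 = -5)
w(f, A) = √(6 + f)
E = 4795050588/607381469 (E = -70557/(-8933) - 261/67993 = -70557*(-1/8933) - 261*1/67993 = 70557/8933 - 261/67993 = 4795050588/607381469 ≈ 7.8946)
(-7455 + (w(o, -5) + 6)*827) + E = (-7455 + (√(6 - 5) + 6)*827) + 4795050588/607381469 = (-7455 + (√1 + 6)*827) + 4795050588/607381469 = (-7455 + (1 + 6)*827) + 4795050588/607381469 = (-7455 + 7*827) + 4795050588/607381469 = (-7455 + 5789) + 4795050588/607381469 = -1666 + 4795050588/607381469 = -1007102476766/607381469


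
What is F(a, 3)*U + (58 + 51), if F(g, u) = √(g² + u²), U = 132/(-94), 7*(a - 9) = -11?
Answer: 109 - 66*√3145/329 ≈ 97.750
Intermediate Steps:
a = 52/7 (a = 9 + (⅐)*(-11) = 9 - 11/7 = 52/7 ≈ 7.4286)
U = -66/47 (U = 132*(-1/94) = -66/47 ≈ -1.4043)
F(a, 3)*U + (58 + 51) = √((52/7)² + 3²)*(-66/47) + (58 + 51) = √(2704/49 + 9)*(-66/47) + 109 = √(3145/49)*(-66/47) + 109 = (√3145/7)*(-66/47) + 109 = -66*√3145/329 + 109 = 109 - 66*√3145/329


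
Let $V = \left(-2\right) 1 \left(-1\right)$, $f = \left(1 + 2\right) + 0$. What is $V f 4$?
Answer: $24$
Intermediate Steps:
$f = 3$ ($f = 3 + 0 = 3$)
$V = 2$ ($V = \left(-2\right) \left(-1\right) = 2$)
$V f 4 = 2 \cdot 3 \cdot 4 = 2 \cdot 12 = 24$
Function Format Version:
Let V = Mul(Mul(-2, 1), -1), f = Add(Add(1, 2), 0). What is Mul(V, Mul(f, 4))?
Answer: 24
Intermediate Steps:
f = 3 (f = Add(3, 0) = 3)
V = 2 (V = Mul(-2, -1) = 2)
Mul(V, Mul(f, 4)) = Mul(2, Mul(3, 4)) = Mul(2, 12) = 24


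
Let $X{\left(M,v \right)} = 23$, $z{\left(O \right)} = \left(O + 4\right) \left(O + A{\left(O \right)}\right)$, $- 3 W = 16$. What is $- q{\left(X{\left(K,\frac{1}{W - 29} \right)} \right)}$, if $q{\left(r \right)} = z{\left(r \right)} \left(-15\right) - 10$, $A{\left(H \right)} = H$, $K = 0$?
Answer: $18640$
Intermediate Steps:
$W = - \frac{16}{3}$ ($W = \left(- \frac{1}{3}\right) 16 = - \frac{16}{3} \approx -5.3333$)
$z{\left(O \right)} = 2 O \left(4 + O\right)$ ($z{\left(O \right)} = \left(O + 4\right) \left(O + O\right) = \left(4 + O\right) 2 O = 2 O \left(4 + O\right)$)
$q{\left(r \right)} = -10 - 30 r \left(4 + r\right)$ ($q{\left(r \right)} = 2 r \left(4 + r\right) \left(-15\right) - 10 = - 30 r \left(4 + r\right) - 10 = -10 - 30 r \left(4 + r\right)$)
$- q{\left(X{\left(K,\frac{1}{W - 29} \right)} \right)} = - (-10 - 2760 - 30 \cdot 23^{2}) = - (-10 - 2760 - 15870) = \left(-1\right) \left(-18640\right) = 18640$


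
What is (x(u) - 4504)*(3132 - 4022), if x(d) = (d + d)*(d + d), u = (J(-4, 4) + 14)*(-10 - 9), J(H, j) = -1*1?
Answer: -213183480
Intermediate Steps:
J(H, j) = -1
u = -247 (u = (-1 + 14)*(-10 - 9) = 13*(-19) = -247)
x(d) = 4*d² (x(d) = (2*d)*(2*d) = 4*d²)
(x(u) - 4504)*(3132 - 4022) = (4*(-247)² - 4504)*(3132 - 4022) = (4*61009 - 4504)*(-890) = (244036 - 4504)*(-890) = 239532*(-890) = -213183480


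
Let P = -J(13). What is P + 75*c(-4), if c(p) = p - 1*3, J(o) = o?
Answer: -538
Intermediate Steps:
c(p) = -3 + p (c(p) = p - 3 = -3 + p)
P = -13 (P = -1*13 = -13)
P + 75*c(-4) = -13 + 75*(-3 - 4) = -13 + 75*(-7) = -13 - 525 = -538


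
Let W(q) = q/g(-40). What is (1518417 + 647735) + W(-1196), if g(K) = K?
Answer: 21661819/10 ≈ 2.1662e+6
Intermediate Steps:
W(q) = -q/40 (W(q) = q/(-40) = q*(-1/40) = -q/40)
(1518417 + 647735) + W(-1196) = (1518417 + 647735) - 1/40*(-1196) = 2166152 + 299/10 = 21661819/10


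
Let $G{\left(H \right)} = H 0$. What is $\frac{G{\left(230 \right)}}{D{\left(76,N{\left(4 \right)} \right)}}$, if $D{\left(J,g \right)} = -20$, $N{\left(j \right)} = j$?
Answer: $0$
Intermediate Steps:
$G{\left(H \right)} = 0$
$\frac{G{\left(230 \right)}}{D{\left(76,N{\left(4 \right)} \right)}} = \frac{0}{-20} = 0 \left(- \frac{1}{20}\right) = 0$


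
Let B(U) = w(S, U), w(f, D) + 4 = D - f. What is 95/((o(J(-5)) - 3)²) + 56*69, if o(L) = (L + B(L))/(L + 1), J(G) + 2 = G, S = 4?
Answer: 16311/4 ≈ 4077.8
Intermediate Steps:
J(G) = -2 + G
w(f, D) = -4 + D - f (w(f, D) = -4 + (D - f) = -4 + D - f)
B(U) = -8 + U (B(U) = -4 + U - 1*4 = -4 + U - 4 = -8 + U)
o(L) = (-8 + 2*L)/(1 + L) (o(L) = (L + (-8 + L))/(L + 1) = (-8 + 2*L)/(1 + L))
95/((o(J(-5)) - 3)²) + 56*69 = 95/((2*(-4 + (-2 - 5))/(1 + (-2 - 5)) - 3)²) + 56*69 = 95/((2*(-4 - 7)/(1 - 7) - 3)²) + 3864 = 95/((2*(-11)/(-6) - 3)²) + 3864 = 95/((2*(-⅙)*(-11) - 3)²) + 3864 = 95/((11/3 - 3)²) + 3864 = 95/((⅔)²) + 3864 = 95/(4/9) + 3864 = 95*(9/4) + 3864 = 855/4 + 3864 = 16311/4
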